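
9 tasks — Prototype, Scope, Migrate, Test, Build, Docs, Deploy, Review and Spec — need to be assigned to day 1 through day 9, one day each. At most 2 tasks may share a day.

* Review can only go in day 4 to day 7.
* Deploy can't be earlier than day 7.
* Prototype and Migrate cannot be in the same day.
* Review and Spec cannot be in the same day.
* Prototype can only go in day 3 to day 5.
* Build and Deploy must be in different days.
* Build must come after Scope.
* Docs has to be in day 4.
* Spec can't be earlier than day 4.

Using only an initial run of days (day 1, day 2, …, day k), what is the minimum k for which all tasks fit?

The precedence chain requires at least 2 distinct days.
With at most 2 per day and 9 tasks, at least 5 days are needed.
Deploy can't be placed before day 7, so the schedule must run through at least day 7.
7 works (last occupied day: day 7): for example Spec -> day 5, Review -> day 4, Deploy -> day 7, Scope -> day 1, Build -> day 2, Docs -> day 4, Test -> day 2, Prototype -> day 3, Migrate -> day 1.

7 days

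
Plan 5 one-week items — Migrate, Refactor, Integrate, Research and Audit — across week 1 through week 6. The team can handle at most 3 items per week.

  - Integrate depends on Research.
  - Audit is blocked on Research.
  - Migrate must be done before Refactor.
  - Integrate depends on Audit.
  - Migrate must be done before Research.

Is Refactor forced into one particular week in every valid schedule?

Refactor can be week 2 (e.g. Audit -> week 3; Migrate -> week 1; Integrate -> week 4; Refactor -> week 2; Research -> week 2) or week 3 (e.g. Migrate=week 1, Research=week 2, Audit=week 3, Integrate=week 4, Refactor=week 3).

No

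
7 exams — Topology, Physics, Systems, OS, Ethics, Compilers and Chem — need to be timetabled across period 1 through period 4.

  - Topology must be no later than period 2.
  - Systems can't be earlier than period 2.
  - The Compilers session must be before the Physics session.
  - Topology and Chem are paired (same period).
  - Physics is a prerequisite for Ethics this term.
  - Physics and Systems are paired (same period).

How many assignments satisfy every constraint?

Splitting on Topology: it can be period 1 (16), period 2 (16). Listing each branch's schedules as (Physics, Systems, OS, Ethics, Compilers, Chem) by period number:
Topology=period 1: (2,2,1,3,1,1) (2,2,1,4,1,1) (2,2,2,3,1,1) (2,2,2,4,1,1) (2,2,3,3,1,1) (2,2,3,4,1,1) (2,2,4,3,1,1) (2,2,4,4,1,1) (3,3,1,4,1,1) (3,3,1,4,2,1) (3,3,2,4,1,1) (3,3,2,4,2,1) (3,3,3,4,1,1) (3,3,3,4,2,1) (3,3,4,4,1,1) (3,3,4,4,2,1) — 16.
Topology=period 2: (2,2,1,3,1,2) (2,2,1,4,1,2) (2,2,2,3,1,2) (2,2,2,4,1,2) (2,2,3,3,1,2) (2,2,3,4,1,2) (2,2,4,3,1,2) (2,2,4,4,1,2) (3,3,1,4,1,2) (3,3,1,4,2,2) (3,3,2,4,1,2) (3,3,2,4,2,2) (3,3,3,4,1,2) (3,3,3,4,2,2) (3,3,4,4,1,2) (3,3,4,4,2,2) — 16.
Summing: 16 + 16 = 32.

32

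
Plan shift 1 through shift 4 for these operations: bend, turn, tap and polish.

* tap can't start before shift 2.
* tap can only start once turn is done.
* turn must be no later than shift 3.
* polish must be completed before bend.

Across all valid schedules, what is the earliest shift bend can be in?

Precedence pushes bend to at least shift 2.
bend at shift 2 is achievable: tap in shift 2; polish in shift 1; bend in shift 2; turn in shift 1.

shift 2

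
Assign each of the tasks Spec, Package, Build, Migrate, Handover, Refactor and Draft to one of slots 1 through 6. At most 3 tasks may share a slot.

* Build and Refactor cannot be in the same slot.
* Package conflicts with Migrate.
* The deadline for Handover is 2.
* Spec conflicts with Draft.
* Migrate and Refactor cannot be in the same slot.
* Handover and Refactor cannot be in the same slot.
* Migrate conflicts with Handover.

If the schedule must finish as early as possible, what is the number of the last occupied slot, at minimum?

slot 3

With at most 3 per slot and 7 tasks, at least 3 slots are needed.
3 works (last occupied slot: 3): for example Package=1, Draft=2, Spec=1, Refactor=3, Migrate=2, Handover=1, Build=2.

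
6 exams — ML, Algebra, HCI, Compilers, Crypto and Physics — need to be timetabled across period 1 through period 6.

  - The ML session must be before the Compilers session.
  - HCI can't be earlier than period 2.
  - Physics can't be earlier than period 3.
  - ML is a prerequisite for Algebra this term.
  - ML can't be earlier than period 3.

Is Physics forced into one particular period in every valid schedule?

Physics can be period 3 (e.g. Crypto in period 1, Physics in period 3, Compilers in period 4, Algebra in period 4, HCI in period 2, ML in period 3) or period 4 (e.g. Crypto -> period 1; Physics -> period 4; HCI -> period 2; Algebra -> period 4; ML -> period 3; Compilers -> period 4).

No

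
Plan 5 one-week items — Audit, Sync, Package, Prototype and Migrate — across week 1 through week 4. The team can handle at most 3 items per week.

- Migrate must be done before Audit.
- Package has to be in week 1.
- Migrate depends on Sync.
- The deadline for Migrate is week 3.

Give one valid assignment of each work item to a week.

Prototype -> week 1; Migrate -> week 2; Audit -> week 3; Package -> week 1; Sync -> week 1

Checking: Migrate(week 2) before Audit(week 3); Sync(week 1) before Migrate(week 2); Migrate=week 2 in [week 1,week 3]; Package=week 1 in [week 1,week 1]; max 3 per week (cap 3).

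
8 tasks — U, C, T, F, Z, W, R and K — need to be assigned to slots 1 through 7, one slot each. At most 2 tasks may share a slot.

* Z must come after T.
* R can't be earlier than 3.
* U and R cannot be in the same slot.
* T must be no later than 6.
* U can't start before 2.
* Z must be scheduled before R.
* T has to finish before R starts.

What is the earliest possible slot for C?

C at 1 is achievable: F=3; T=1; K=4; Z=2; W=4; R=3; U=2; C=1.

1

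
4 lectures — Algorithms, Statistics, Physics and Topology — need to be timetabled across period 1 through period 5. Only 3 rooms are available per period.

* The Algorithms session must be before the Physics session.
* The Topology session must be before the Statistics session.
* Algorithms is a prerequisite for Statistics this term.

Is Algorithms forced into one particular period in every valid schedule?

Algorithms can be period 1 (e.g. Algorithms in period 1; Physics in period 2; Statistics in period 2; Topology in period 1) or period 2 (e.g. Algorithms in period 2, Topology in period 1, Statistics in period 3, Physics in period 3).

No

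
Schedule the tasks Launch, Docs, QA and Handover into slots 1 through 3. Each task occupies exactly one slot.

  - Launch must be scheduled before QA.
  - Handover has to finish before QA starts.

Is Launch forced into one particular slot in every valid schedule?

Launch can be 1 (e.g. Handover -> 1, Docs -> 1, Launch -> 1, QA -> 2) or 2 (e.g. Docs in 1, Launch in 2, QA in 3, Handover in 1).

No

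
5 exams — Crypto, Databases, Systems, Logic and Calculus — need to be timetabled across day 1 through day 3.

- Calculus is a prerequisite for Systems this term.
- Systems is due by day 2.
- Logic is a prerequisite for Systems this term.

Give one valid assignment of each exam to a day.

Calculus=day 1, Databases=day 1, Crypto=day 1, Logic=day 1, Systems=day 2

Checking: Logic(day 1) before Systems(day 2); Calculus(day 1) before Systems(day 2); Systems=day 2 in [day 1,day 2].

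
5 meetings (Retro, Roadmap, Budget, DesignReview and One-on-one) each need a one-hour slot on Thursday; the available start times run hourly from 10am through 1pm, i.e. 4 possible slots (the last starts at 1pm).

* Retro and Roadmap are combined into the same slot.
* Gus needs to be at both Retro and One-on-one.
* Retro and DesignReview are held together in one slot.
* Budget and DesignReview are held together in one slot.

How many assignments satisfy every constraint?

12

Splitting on Retro: it can be 10am (3), 11am (3), 12pm (3), 1pm (3). Listing each branch's schedules as (Roadmap, Budget, DesignReview, One-on-one):
Retro=10am: (10am,10am,10am,11am) (10am,10am,10am,12pm) (10am,10am,10am,1pm) — 3.
Retro=11am: (11am,11am,11am,10am) (11am,11am,11am,12pm) (11am,11am,11am,1pm) — 3.
Retro=12pm: (12pm,12pm,12pm,10am) (12pm,12pm,12pm,11am) (12pm,12pm,12pm,1pm) — 3.
Retro=1pm: (1pm,1pm,1pm,10am) (1pm,1pm,1pm,11am) (1pm,1pm,1pm,12pm) — 3.
Summing: 3 + 3 + 3 + 3 = 12.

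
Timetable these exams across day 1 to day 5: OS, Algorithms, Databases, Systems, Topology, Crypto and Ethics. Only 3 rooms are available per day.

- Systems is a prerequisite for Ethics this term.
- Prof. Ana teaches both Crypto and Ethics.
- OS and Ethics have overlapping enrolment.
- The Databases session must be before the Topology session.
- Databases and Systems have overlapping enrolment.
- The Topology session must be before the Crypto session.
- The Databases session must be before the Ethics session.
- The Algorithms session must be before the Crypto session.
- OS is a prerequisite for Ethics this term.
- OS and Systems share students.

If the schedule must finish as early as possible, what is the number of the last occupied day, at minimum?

The precedence chain requires at least 3 distinct days.
With at most 3 per day and 7 exams, at least 3 days are needed.
Could 3 days be enough, i.e. nothing placed later than day 3? No: Topology must come after Databases (at day 1 or later) → {day 2, day 3}; Ethics must come after Systems (at day 1 or later) → {day 2, day 3}; Systems must come before Ethics (at day 3 or earlier) → {day 1, day 2}; OS must come before Ethics (at day 3 or earlier) → {day 1, day 2}; Crypto must come after Topology (at day 2 or later) → {day 3}; Ethics can't share with Crypto (day 3) → {day 2}; OS can't share with Ethics (day 2) → {day 1}; Systems can't share with OS (day 1) → {day 2}; Ethics must come after Systems (at day 2 or later) → nothing is left.
So 3 days is not enough.
4 works (last occupied day: day 4): for example Systems in day 2; Databases in day 1; Crypto in day 4; OS in day 1; Ethics in day 3; Topology in day 2; Algorithms in day 1.

day 4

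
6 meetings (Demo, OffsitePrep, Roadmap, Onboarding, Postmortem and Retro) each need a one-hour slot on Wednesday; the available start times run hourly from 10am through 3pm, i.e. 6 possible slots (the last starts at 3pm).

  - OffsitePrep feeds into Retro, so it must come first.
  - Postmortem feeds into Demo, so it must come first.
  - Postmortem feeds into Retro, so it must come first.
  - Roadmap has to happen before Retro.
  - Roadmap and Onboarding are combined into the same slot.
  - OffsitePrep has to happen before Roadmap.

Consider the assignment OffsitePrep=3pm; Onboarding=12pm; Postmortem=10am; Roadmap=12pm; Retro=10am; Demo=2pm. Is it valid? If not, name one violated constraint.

Postmortem feeds into Demo, so it must come first — holds.
Roadmap has to happen before Retro — violated.
Roadmap and Onboarding are combined into the same slot — holds.
OffsitePrep has to happen before Roadmap — violated.
Postmortem feeds into Retro, so it must come first — violated.
OffsitePrep feeds into Retro, so it must come first — violated.

No — it violates: OffsitePrep feeds into Retro, so it must come first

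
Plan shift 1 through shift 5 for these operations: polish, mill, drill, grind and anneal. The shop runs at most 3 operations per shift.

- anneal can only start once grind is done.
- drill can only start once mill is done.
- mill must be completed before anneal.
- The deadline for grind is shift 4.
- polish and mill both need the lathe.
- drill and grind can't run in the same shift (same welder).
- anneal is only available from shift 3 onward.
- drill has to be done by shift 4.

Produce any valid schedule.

polish -> shift 2, grind -> shift 1, drill -> shift 2, mill -> shift 1, anneal -> shift 3

Checking: grind(shift 1) before anneal(shift 3); mill(shift 1) before drill(shift 2); mill(shift 1) before anneal(shift 3); polish(shift 2) != mill(shift 1); drill(shift 2) != grind(shift 1); drill=shift 2 in [shift 1,shift 4]; anneal=shift 3 in [shift 3,shift 5]; grind=shift 1 in [shift 1,shift 4]; max 2 per shift (cap 3).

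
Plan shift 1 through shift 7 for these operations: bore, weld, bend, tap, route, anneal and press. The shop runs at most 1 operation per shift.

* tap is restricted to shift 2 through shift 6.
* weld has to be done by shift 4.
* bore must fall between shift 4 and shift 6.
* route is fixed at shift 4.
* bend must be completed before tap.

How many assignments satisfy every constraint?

Splitting on bore: it can be shift 5 (18), shift 6 (18). Listing each branch's schedules as (weld, bend, tap, route, anneal, press) by shift number:
bore=shift 5: (1,2,3,4,6,7) (1,2,3,4,7,6) (1,2,6,4,3,7) (1,2,6,4,7,3) (1,3,6,4,2,7) (1,3,6,4,7,2) (2,1,3,4,6,7) (2,1,3,4,7,6) (2,1,6,4,3,7) (2,1,6,4,7,3) (2,3,6,4,1,7) (2,3,6,4,7,1) (3,1,2,4,6,7) (3,1,2,4,7,6) (3,1,6,4,2,7) (3,1,6,4,7,2) (3,2,6,4,1,7) (3,2,6,4,7,1) — 18.
bore=shift 6: (1,2,3,4,5,7) (1,2,3,4,7,5) (1,2,5,4,3,7) (1,2,5,4,7,3) (1,3,5,4,2,7) (1,3,5,4,7,2) (2,1,3,4,5,7) (2,1,3,4,7,5) (2,1,5,4,3,7) (2,1,5,4,7,3) (2,3,5,4,1,7) (2,3,5,4,7,1) (3,1,2,4,5,7) (3,1,2,4,7,5) (3,1,5,4,2,7) (3,1,5,4,7,2) (3,2,5,4,1,7) (3,2,5,4,7,1) — 18.
Summing: 18 + 18 = 36.

36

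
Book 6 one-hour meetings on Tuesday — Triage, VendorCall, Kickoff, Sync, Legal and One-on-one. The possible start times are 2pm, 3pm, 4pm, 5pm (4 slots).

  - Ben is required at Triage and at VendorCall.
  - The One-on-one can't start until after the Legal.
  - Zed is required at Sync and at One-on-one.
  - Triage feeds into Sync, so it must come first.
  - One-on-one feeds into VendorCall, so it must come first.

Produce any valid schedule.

Kickoff in 2pm, VendorCall in 4pm, Legal in 2pm, Sync in 4pm, One-on-one in 3pm, Triage in 2pm

Checking: Legal(2pm) before One-on-one(3pm); Triage(2pm) before Sync(4pm); One-on-one(3pm) before VendorCall(4pm); Triage(2pm) != VendorCall(4pm); Sync(4pm) != One-on-one(3pm).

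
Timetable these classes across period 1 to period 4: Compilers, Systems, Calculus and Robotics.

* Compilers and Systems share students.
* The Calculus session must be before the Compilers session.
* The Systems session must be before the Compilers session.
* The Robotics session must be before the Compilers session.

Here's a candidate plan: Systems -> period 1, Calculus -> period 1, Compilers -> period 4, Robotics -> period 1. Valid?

The Calculus session must be before the Compilers session — holds.
Compilers and Systems share students — holds.
The Systems session must be before the Compilers session — holds.
The Robotics session must be before the Compilers session — holds.

Valid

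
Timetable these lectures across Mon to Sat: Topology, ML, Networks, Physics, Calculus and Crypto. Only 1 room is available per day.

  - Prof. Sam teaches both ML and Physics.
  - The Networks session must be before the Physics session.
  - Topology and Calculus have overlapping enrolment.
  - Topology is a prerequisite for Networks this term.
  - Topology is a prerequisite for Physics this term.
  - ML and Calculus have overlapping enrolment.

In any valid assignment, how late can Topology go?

Downstream work caps Topology at Thu.
Topology at Thu is achievable: Crypto -> Wed, Topology -> Thu, Networks -> Fri, ML -> Mon, Physics -> Sat, Calculus -> Tue.

Thu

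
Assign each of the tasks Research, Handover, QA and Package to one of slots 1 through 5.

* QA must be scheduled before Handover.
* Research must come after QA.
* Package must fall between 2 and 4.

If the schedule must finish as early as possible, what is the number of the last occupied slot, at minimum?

2

The precedence chain requires at least 2 distinct slots.
2 works (last occupied slot: 2): for example Handover=2, QA=1, Research=2, Package=2.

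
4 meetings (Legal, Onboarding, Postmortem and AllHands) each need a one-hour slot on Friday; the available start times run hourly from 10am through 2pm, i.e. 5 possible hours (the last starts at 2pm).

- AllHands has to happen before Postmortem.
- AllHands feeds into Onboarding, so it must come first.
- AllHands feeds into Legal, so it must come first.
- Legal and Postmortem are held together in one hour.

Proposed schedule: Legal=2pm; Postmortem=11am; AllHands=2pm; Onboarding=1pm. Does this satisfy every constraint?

AllHands feeds into Legal, so it must come first — violated.
AllHands has to happen before Postmortem — violated.
Legal and Postmortem are held together in one hour — violated.
AllHands feeds into Onboarding, so it must come first — violated.

No — it violates: AllHands has to happen before Postmortem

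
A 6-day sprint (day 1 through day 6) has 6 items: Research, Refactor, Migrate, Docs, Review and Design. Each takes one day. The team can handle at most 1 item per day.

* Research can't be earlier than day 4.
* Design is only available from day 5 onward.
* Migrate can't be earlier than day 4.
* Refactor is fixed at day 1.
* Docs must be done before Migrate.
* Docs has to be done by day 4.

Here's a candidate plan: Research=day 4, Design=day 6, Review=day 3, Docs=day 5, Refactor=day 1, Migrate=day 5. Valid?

Research can't be earlier than day 4 — holds.
Docs has to be done by day 4 — violated.
Docs must be done before Migrate — violated.
Migrate can't be earlier than day 4 — holds.
The team can handle at most 1 item per day — violated.
Refactor is fixed at day 1 — holds.
Design is only available from day 5 onward — holds.

No — it violates: Docs has to be done by day 4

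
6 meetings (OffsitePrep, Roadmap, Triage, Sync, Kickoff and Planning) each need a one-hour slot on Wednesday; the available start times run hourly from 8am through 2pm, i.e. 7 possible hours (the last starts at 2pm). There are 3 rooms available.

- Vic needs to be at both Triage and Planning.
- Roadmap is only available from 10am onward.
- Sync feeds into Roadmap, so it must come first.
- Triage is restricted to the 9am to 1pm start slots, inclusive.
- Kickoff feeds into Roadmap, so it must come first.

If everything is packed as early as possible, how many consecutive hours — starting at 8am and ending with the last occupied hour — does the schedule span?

The precedence chain requires at least 2 distinct hours.
With at most 3 per hour and 6 meetings, at least 2 hours are needed.
Roadmap can't be placed before 10am — that is hour 3 counting from 8am — so the schedule must run through at least 3 hours.
3 works (last occupied hour: 10am): for example Planning=10am, Roadmap=10am, Kickoff=8am, Sync=8am, Triage=9am, OffsitePrep=8am.

3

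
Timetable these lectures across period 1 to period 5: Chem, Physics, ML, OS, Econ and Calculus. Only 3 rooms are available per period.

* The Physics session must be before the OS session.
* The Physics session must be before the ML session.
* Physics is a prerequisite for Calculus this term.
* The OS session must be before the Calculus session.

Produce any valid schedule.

ML -> period 2; Calculus -> period 3; OS -> period 2; Physics -> period 1; Chem -> period 1; Econ -> period 1

Checking: Physics(period 1) before ML(period 2); Physics(period 1) before OS(period 2); OS(period 2) before Calculus(period 3); Physics(period 1) before Calculus(period 3); max 3 per period (cap 3).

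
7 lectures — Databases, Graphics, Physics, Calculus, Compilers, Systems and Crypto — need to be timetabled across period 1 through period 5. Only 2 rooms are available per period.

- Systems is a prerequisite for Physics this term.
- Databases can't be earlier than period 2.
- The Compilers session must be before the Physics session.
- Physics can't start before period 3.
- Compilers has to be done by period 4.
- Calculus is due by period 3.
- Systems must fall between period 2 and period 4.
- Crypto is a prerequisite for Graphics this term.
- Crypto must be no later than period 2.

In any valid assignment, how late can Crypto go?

Crypto's own window allows nothing later than period 2.
Crypto at period 2 is achievable: Compilers in period 1, Calculus in period 1, Systems in period 2, Graphics in period 4, Crypto in period 2, Physics in period 3, Databases in period 3.

period 2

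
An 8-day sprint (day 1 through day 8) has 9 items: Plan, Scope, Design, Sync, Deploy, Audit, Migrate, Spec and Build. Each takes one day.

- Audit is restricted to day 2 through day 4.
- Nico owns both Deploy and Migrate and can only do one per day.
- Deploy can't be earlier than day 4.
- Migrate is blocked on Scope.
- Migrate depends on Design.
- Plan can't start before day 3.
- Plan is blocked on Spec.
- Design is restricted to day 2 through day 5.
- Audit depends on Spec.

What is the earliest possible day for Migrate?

day 3

Precedence pushes Migrate to at least day 3.
Migrate at day 3 is achievable: Design in day 2; Spec in day 1; Audit in day 2; Deploy in day 4; Sync in day 1; Build in day 1; Migrate in day 3; Plan in day 3; Scope in day 1.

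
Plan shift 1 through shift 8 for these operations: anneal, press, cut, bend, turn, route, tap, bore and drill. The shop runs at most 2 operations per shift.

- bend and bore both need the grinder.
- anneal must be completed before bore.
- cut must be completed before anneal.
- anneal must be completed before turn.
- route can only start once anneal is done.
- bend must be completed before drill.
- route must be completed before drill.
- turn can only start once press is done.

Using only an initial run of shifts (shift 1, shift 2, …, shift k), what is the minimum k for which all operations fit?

5 shifts

The precedence chain requires at least 4 distinct shifts.
With at most 2 per shift and 9 operations, at least 5 shifts are needed.
5 works (last occupied shift: shift 5): for example bend -> shift 2, turn -> shift 3, tap -> shift 5, bore -> shift 4, cut -> shift 1, anneal -> shift 2, drill -> shift 4, press -> shift 1, route -> shift 3.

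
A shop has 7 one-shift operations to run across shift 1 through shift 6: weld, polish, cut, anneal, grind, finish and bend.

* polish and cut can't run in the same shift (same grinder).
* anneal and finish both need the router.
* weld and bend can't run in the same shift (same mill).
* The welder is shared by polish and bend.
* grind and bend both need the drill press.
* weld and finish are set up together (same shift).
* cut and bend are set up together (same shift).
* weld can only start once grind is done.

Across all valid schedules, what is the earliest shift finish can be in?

shift 2

Finish must be in the same shift as weld, which can't be before shift 2, so finish is at least shift 2.
finish at shift 2 is achievable: weld -> shift 2, polish -> shift 1, cut -> shift 3, bend -> shift 3, anneal -> shift 1, grind -> shift 1, finish -> shift 2.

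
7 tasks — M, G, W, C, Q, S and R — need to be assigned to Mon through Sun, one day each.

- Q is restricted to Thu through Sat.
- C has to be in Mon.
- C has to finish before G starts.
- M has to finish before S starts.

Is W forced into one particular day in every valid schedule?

W can be Mon (e.g. S=Tue; C=Mon; G=Tue; R=Mon; W=Mon; Q=Thu; M=Mon) or Tue (e.g. R in Mon, M in Mon, C in Mon, Q in Thu, G in Tue, S in Tue, W in Tue).

No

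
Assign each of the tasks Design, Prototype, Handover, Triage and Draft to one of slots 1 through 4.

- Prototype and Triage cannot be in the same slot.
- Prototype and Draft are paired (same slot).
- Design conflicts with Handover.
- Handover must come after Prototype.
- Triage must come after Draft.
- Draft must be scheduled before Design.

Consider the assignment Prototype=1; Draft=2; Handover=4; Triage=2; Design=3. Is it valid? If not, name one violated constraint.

Design conflicts with Handover — holds.
Prototype and Triage cannot be in the same slot — holds.
Triage must come after Draft — violated.
Prototype and Draft are paired (same slot) — violated.
Handover must come after Prototype — holds.
Draft must be scheduled before Design — holds.

No. Prototype and Draft are paired (same slot) is not satisfied.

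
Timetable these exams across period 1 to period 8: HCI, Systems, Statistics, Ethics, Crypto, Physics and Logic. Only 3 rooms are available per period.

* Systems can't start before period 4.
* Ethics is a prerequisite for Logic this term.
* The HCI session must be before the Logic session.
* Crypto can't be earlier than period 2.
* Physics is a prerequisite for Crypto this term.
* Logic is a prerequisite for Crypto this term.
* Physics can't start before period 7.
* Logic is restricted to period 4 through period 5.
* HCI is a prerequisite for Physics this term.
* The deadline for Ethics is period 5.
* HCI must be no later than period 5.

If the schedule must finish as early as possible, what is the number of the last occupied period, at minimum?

The precedence chain requires at least 3 distinct periods.
With at most 3 per period and 7 exams, at least 3 periods are needed.
Propagating the time windows through the other constraints, Crypto can't land before period 8, so the schedule must run through at least period 8.
8 works (last occupied period: period 8): for example Systems=period 4; Crypto=period 8; HCI=period 1; Ethics=period 1; Statistics=period 1; Physics=period 7; Logic=period 4.

period 8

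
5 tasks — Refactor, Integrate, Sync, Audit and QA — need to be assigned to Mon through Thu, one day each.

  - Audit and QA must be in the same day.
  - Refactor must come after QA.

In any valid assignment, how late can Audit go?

Wed

Audit must be in the same day as QA, which can't be after Wed, so Audit is at most Wed.
Audit at Wed is achievable: Sync in Mon, Refactor in Thu, Audit in Wed, QA in Wed, Integrate in Mon.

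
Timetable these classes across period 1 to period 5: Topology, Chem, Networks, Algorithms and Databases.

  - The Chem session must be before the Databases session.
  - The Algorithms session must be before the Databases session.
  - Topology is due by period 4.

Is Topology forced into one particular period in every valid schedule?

No

Topology can be period 1 (e.g. Networks -> period 1; Chem -> period 1; Databases -> period 2; Algorithms -> period 1; Topology -> period 1) or period 2 (e.g. Chem=period 1, Algorithms=period 1, Databases=period 2, Topology=period 2, Networks=period 1).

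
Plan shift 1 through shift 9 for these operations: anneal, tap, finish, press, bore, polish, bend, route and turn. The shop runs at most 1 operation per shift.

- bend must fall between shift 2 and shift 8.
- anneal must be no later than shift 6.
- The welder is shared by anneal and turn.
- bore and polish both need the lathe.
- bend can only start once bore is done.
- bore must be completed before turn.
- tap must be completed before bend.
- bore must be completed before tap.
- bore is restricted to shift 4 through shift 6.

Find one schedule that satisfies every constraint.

bend in shift 6; finish in shift 2; bore in shift 4; tap in shift 5; route in shift 9; turn in shift 7; press in shift 3; anneal in shift 1; polish in shift 8

Checking: bore(shift 4) before turn(shift 7); bore(shift 4) before tap(shift 5); tap(shift 5) before bend(shift 6); bore(shift 4) before bend(shift 6); anneal(shift 1) != turn(shift 7); bore(shift 4) != polish(shift 8); bend=shift 6 in [shift 2,shift 8]; anneal=shift 1 in [shift 1,shift 6]; bore=shift 4 in [shift 4,shift 6]; max 1 per shift (cap 1).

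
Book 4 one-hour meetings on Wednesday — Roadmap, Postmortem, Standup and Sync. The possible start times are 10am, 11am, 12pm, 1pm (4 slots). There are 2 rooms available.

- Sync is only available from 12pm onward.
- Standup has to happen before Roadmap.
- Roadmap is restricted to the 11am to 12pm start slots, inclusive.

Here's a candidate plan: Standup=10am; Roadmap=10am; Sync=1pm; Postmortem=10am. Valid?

Roadmap is restricted to the 11am to 12pm start slots, inclusive — violated.
Standup has to happen before Roadmap — violated.
There are 2 rooms available — violated.
Sync is only available from 12pm onward — holds.

No. Roadmap is restricted to the 11am to 12pm start slots, inclusive is not satisfied.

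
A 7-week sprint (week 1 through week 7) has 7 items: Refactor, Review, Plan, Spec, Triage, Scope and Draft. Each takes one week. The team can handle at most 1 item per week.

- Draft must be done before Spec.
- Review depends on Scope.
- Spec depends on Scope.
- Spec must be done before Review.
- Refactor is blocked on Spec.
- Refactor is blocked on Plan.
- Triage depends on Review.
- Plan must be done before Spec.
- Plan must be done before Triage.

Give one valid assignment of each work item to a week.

Scope in week 2; Spec in week 4; Refactor in week 6; Review in week 5; Triage in week 7; Draft in week 3; Plan in week 1

Checking: Spec(week 4) before Refactor(week 6); Draft(week 3) before Spec(week 4); Scope(week 2) before Spec(week 4); Plan(week 1) before Refactor(week 6); Plan(week 1) before Spec(week 4); Scope(week 2) before Review(week 5); Plan(week 1) before Triage(week 7); Review(week 5) before Triage(week 7); Spec(week 4) before Review(week 5); max 1 per week (cap 1).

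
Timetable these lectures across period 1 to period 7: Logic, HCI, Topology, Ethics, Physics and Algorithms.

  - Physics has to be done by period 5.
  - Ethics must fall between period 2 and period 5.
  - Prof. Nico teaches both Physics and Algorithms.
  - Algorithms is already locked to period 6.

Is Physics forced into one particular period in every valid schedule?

No

Physics can be period 1 (e.g. Logic=period 1; HCI=period 1; Physics=period 1; Algorithms=period 6; Ethics=period 2; Topology=period 1) or period 2 (e.g. Algorithms=period 6; Logic=period 1; HCI=period 1; Physics=period 2; Ethics=period 2; Topology=period 1).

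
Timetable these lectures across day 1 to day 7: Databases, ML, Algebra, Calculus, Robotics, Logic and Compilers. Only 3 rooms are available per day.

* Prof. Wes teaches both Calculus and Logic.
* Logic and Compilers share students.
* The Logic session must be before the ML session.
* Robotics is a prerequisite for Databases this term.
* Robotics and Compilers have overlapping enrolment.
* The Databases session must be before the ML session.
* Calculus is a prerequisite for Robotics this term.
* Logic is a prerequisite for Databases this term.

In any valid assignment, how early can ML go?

Precedence pushes ML to at least day 4.
ML at day 4 is achievable: Databases=day 3, Robotics=day 2, Algebra=day 1, Calculus=day 1, Logic=day 2, Compilers=day 1, ML=day 4.

day 4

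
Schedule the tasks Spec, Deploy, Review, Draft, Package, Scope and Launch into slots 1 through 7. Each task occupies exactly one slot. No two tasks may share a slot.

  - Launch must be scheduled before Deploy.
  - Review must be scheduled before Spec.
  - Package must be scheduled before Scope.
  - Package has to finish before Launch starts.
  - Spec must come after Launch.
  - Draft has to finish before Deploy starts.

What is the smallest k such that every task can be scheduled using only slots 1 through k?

7

The precedence chain requires at least 3 distinct slots.
With at most 1 per slot and 7 tasks, at least 7 slots are needed.
7 works (last occupied slot: 7): for example Deploy=6, Review=3, Package=1, Spec=4, Launch=2, Draft=5, Scope=7.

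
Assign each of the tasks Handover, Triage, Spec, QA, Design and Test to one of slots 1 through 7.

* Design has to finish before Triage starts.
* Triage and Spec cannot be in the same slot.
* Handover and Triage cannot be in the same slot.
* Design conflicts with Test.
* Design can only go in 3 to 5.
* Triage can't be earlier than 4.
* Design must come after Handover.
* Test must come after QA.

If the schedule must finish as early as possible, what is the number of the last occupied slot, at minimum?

4

The precedence chain requires at least 3 distinct slots.
Triage can't be placed before 4, so the schedule must run through at least slot 4.
4 works (last occupied slot: 4): for example QA in 1; Test in 2; Spec in 1; Handover in 1; Design in 3; Triage in 4.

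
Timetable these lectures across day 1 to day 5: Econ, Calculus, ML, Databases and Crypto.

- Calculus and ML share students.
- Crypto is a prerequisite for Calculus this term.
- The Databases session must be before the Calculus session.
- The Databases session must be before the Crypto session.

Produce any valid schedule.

Econ -> day 1; ML -> day 1; Databases -> day 1; Crypto -> day 2; Calculus -> day 3

Checking: Databases(day 1) before Calculus(day 3); Databases(day 1) before Crypto(day 2); Crypto(day 2) before Calculus(day 3); Calculus(day 3) != ML(day 1).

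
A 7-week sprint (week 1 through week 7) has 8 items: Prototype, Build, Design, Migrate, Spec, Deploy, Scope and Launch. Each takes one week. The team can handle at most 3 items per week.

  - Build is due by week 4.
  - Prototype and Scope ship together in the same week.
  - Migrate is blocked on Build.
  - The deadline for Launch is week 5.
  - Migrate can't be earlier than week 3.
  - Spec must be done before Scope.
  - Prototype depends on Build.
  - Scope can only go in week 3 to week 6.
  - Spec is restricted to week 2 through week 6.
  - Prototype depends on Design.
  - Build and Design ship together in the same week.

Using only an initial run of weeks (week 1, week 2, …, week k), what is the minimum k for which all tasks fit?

The precedence chain requires at least 2 distinct weeks.
With at most 3 per week and 8 tasks, at least 3 weeks are needed.
Migrate can't be placed before week 3, so the schedule must run through at least week 3.
3 works (last occupied week: week 3): for example Deploy in week 1; Migrate in week 3; Build in week 1; Launch in week 2; Prototype in week 3; Design in week 1; Scope in week 3; Spec in week 2.

3 weeks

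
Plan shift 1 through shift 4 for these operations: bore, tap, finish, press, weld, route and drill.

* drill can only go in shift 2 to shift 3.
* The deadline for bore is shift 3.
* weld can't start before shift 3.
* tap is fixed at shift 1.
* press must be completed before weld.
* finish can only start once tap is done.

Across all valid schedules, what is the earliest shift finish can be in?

shift 2

Precedence pushes finish to at least shift 2.
finish at shift 2 is achievable: finish in shift 2, weld in shift 3, press in shift 1, route in shift 1, bore in shift 1, drill in shift 2, tap in shift 1.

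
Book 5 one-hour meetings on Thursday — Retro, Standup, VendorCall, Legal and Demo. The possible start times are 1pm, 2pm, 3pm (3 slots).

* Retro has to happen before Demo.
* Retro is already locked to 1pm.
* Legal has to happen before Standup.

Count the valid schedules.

18

Splitting on Standup: it can be 2pm (6), 3pm (12). Listing each branch's schedules as (Retro, VendorCall, Legal, Demo):
Standup=2pm: (1pm,1pm,1pm,2pm) (1pm,1pm,1pm,3pm) (1pm,2pm,1pm,2pm) (1pm,2pm,1pm,3pm) (1pm,3pm,1pm,2pm) (1pm,3pm,1pm,3pm) — 6.
Standup=3pm: (1pm,1pm,1pm,2pm) (1pm,1pm,1pm,3pm) (1pm,1pm,2pm,2pm) (1pm,1pm,2pm,3pm) (1pm,2pm,1pm,2pm) (1pm,2pm,1pm,3pm) (1pm,2pm,2pm,2pm) (1pm,2pm,2pm,3pm) (1pm,3pm,1pm,2pm) (1pm,3pm,1pm,3pm) (1pm,3pm,2pm,2pm) (1pm,3pm,2pm,3pm) — 12.
Summing: 6 + 12 = 18.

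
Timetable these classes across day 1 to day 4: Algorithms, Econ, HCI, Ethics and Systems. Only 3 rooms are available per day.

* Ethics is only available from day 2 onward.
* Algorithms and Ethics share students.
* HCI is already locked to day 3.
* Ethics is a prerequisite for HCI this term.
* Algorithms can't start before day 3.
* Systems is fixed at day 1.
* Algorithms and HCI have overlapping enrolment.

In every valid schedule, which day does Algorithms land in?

Algorithms's window is day 3–day 4.
HCI is fixed at day 3, and Algorithms can't share a day with HCI.
So Algorithms must be day 4.

day 4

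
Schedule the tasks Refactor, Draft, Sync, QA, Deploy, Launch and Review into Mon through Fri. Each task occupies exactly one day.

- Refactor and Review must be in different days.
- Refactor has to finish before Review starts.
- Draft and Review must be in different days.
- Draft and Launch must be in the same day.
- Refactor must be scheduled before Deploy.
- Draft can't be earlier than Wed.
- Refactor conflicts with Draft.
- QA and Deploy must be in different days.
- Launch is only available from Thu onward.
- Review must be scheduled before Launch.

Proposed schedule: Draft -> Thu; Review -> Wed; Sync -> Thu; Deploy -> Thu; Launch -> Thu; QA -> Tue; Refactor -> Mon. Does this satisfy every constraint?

Refactor and Review must be in different days — holds.
Refactor has to finish before Review starts — holds.
Refactor conflicts with Draft — holds.
Refactor must be scheduled before Deploy — holds.
Review must be scheduled before Launch — holds.
Launch is only available from Thu onward — holds.
Draft and Review must be in different days — holds.
Draft and Launch must be in the same day — holds.
Draft can't be earlier than Wed — holds.
QA and Deploy must be in different days — holds.

Yes, all constraints hold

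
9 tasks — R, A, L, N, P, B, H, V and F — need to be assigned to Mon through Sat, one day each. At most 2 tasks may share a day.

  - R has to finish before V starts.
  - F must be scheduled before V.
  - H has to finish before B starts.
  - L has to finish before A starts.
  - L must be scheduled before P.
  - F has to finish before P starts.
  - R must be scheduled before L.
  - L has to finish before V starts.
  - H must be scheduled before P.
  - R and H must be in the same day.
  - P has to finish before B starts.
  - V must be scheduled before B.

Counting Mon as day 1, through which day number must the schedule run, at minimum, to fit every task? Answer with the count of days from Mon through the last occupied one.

The precedence chain requires at least 4 distinct days.
With at most 2 per day and 9 tasks, at least 5 days are needed.
5 works (last occupied day: Fri): for example B=Thu, P=Wed, F=Tue, V=Wed, L=Tue, A=Thu, H=Mon, N=Fri, R=Mon.

5 days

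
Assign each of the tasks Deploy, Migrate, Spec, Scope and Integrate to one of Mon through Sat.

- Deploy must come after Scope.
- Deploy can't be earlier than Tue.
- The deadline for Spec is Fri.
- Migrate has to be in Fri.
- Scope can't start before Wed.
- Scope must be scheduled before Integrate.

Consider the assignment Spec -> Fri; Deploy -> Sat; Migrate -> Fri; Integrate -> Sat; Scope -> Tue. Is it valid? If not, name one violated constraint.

No. Scope can't start before Wed is not satisfied.

Deploy must come after Scope — holds.
The deadline for Spec is Fri — holds.
Scope can't start before Wed — violated.
Scope must be scheduled before Integrate — holds.
Migrate has to be in Fri — holds.
Deploy can't be earlier than Tue — holds.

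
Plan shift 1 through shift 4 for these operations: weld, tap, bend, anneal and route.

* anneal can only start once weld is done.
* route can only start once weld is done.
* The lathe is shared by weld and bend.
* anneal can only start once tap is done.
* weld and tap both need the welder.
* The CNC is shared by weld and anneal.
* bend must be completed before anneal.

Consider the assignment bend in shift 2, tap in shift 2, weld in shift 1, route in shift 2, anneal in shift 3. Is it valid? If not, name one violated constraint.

anneal can only start once weld is done — holds.
The lathe is shared by weld and bend — holds.
route can only start once weld is done — holds.
bend must be completed before anneal — holds.
The CNC is shared by weld and anneal — holds.
anneal can only start once tap is done — holds.
weld and tap both need the welder — holds.

Yes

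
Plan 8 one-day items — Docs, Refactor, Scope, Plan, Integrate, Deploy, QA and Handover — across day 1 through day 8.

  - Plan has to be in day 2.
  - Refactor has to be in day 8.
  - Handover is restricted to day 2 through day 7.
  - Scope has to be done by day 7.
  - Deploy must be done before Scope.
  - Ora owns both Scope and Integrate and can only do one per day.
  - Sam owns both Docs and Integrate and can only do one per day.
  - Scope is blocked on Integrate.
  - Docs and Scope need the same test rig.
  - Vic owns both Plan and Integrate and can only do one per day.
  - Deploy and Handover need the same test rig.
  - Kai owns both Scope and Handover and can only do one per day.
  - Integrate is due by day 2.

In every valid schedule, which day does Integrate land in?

day 1

Integrate's window is day 1–day 2.
Plan is fixed at day 2, and Integrate can't share a day with Plan.
So Integrate must be day 1.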